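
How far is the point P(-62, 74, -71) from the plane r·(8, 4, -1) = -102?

3

d = |8·(-62) + 4·74 + (-1)·(-71) − (-102)| / √(64 + 16 + 1) = |-27| / 9 = 3.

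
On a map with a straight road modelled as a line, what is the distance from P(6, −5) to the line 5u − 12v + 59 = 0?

149/13

The normal to the line is n = (5, −12) with |n| = 13.
|n·P − (-59)| = |90 − (-59)| = 149, so the distance is 149/13.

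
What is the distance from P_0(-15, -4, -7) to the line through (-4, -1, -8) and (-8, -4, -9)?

3√3

A direction vector is d = (-4, -3, -1).
AP = (-11, -3, 1), and AP × d = (6, -15, 21).
|AP × d|² = 702 and |d|² = 26, so the distance is √(702/26) = √27 = 3√3.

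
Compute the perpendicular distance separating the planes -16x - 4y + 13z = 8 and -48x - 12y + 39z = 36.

4/21

Divide the second equation by 3 to match normals: -16x - 4y + 13z = 12.
Both planes have normal n = (-16, -4, 13), |n| = 21. Any point on the first plane is at distance |12 − 8|/|n| = 4/21 from the second.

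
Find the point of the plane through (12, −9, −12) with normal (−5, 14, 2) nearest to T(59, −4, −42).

(54, 10, -40)

n = (−5, 14, 2), |n|² = 225, and n·T − (-210) = -225.
t = -225/225 = -1, so the foot is T − t·n = (59, −4, −42) − (-1)·(−5, 14, 2) = (54, 10, −40).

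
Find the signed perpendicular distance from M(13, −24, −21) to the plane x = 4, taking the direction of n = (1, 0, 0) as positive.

9

n·M − 4 = 9.
|n| = 1, so the signed distance is 9/1 = 9.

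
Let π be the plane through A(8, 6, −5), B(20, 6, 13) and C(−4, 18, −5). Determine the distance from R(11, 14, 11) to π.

AB = (12, 0, 18) and AC = (−12, 12, 0), so a normal is n = AB × AC = (−216, −216, 144).
Then n·(11, 14, 11) − (−3744) = −72.
|n| = √(46656 + 46656 + 20736) = 72√22, so the distance is |-72|/(72√22) = √22/22.

1/√22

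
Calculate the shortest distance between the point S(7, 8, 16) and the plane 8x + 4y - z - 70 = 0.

n = (8, 4, -1); n·P − 70 = 2; |n| = 9; distance = 2/9.

2/9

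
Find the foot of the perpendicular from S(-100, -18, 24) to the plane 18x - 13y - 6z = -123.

(-46, -57, 6)

n = (18, -13, -6), |n|² = 529, and n·S − (-123) = -1587.
t = -1587/529 = -3, so the foot is S − t·n = (-100, -18, 24) − (-3)·(18, -13, -6) = (-46, -57, 6).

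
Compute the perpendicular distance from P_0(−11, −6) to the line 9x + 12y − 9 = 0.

d = |9·(-11) + 12·(-6) − 9| / √(81 + 144) = |-180|/15 = 12.

12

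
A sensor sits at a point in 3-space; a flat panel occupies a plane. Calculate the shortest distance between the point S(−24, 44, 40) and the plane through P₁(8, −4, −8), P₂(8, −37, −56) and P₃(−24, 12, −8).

P₁P₂ = (0, −33, −48) and P₁P₃ = (−32, 16, 0), so a normal is n = P₁P₂ × P₁P₃ = (768, 1536, −1056).
Then n·(−24, 44, 40) − 8448 = −1536.
|n| = √(589824 + 2359296 + 1115136) = 2016, so the distance is |-1536|/2016 = 16/21.

16/21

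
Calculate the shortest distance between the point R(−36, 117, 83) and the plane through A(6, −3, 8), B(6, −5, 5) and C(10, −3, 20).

6

AB = (0, −2, −3) and AC = (4, 0, 12), so a normal is n = AB × AC = (−24, −12, 8).
n = (−24, −12, 8); n·P − (-44) = 168; |n| = 28; distance = 168/28 = 6.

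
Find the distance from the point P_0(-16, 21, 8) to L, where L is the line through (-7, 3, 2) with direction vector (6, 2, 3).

Direction vector d = (6, 2, 3).
AP = (-9, 18, 6), and AP × d = (42, 63, -126).
|AP × d|² = 21609 and |d|² = 49, so the distance is √(21609/49) = √441 = 21.

21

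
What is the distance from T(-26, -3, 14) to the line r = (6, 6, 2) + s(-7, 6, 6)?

3√85

Direction vector d = (-7, 6, 6).
AP = (-32, -9, 12), and AP × d = (-126, 108, -255).
|AP × d|² = 92565 and |d|² = 121, so the distance is √(92565/121) = √765 = 3√85.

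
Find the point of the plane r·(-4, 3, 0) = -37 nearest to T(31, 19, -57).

n = (-4, 3, 0), |n|² = 25, and n·T − (-37) = -30.
t = -30/25 = -6/5, so the foot is T − t·n = (31, 19, -57) − (-6/5)·(-4, 3, 0) = (131/5, 113/5, -57).

(131/5, 113/5, -57)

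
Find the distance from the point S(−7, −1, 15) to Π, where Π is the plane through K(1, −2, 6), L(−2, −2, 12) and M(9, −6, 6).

KL = (−3, 0, 6) and KM = (8, −4, 0), so a normal is n = KL × KM = (24, 48, 12).
Then n·(−7, −1, 15) − 0 = −36.
|n| = √(576 + 2304 + 144) = 12√21, so the distance is |-36|/(12√21) = 3/√21.

√21/7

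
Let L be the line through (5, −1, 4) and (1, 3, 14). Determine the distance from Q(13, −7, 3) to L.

A direction vector is d = (−4, 4, 10).
AP = (8, −6, −1); AP·d = -66, |AP|² = 101, |d|² = 132.
distance² = |AP|² − (AP·d)²/|d|² = 101 − 4356/132 = 68, so the distance is 2√17.

2√17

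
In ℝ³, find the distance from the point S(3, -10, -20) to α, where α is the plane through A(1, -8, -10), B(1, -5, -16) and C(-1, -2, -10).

AB = (0, 3, -6) and AC = (-2, 6, 0), so a normal is n = AB × AC = (36, 12, 6).
Then n·(3, -10, -20) - (-120) = -12.
|n| = √(1296 + 144 + 36) = 6√41, so the distance is |-12|/(6√41) = 2√41/41.

2√41/41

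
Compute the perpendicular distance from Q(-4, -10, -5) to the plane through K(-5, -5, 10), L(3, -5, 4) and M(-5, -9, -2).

KL = (8, 0, -6) and KM = (0, -4, -12), so a normal is n = KL × KM = (-24, 96, -32).
n = (-24, 96, -32); n·P − (-680) = -24; |n| = 104; distance = 24/104 = 3/13.

3/13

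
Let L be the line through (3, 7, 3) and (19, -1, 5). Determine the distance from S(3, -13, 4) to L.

8√5

A direction vector is d = (16, -8, 2).
AP = (0, -20, 1), and AP × d = (-32, 16, 320).
|AP × d|² = 103680 and |d|² = 324, so the distance is √(103680/324) = √320 = 8√5.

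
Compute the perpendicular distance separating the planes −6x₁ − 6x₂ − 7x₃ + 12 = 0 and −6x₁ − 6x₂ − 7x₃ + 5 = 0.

With common normal n = (−6, −6, −7) (|n| = 11), the distance is |(-12) − (-5)|/|n| = 7/11.

7/11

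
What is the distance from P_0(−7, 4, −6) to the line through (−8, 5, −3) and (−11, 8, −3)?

A direction vector is d = (−3, 3, 0).
AP = (1, −1, −3); AP·d = -6, |AP|² = 11, |d|² = 18.
distance² = |AP|² − (AP·d)²/|d|² = 11 − 36/18 = 9, so the distance is 3.

3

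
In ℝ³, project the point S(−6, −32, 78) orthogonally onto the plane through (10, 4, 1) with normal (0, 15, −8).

(-6, 28, 46)

n = (0, 15, −8), |n|² = 289, and n·S − 52 = -1156.
t = -1156/289 = -4, so the foot is S − t·n = (−6, −32, 78) − (-4)·(0, 15, −8) = (−6, 28, 46).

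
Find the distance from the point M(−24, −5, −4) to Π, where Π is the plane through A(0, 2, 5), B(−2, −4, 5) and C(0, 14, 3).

11√46/46

AB = (−2, −6, 0) and AC = (0, 12, −2), so a normal is n = AB × AC = (12, −4, −24).
n = (12, −4, −24); n·P − (-128) = -44; |n| = 4√46; distance = 44/(4√46) = 11√46/46.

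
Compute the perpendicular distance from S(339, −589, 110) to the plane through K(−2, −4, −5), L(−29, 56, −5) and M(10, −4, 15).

KL = (−27, 60, 0) and KM = (12, 0, 20), so a normal is n = KL × KM = (1200, 540, −720).
Then n·(339, −589, 110) − (−960) = 10500.
|n| = √(1440000 + 291600 + 518400) = 1500, so the distance is |10500|/1500 = 7.

7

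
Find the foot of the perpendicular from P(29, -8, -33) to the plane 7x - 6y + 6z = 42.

n = (7, -6, 6), |n|² = 121, and n·P − 42 = 11.
t = 11/121 = 1/11, so the foot is P − t·n = (29, -8, -33) − (1/11)·(7, -6, 6) = (312/11, -82/11, -369/11).

(312/11, -82/11, -369/11)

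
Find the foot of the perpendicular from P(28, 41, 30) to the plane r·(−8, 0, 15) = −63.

(36, 41, 15)

n = (−8, 0, 15), |n|² = 289, and n·P − (-63) = 289.
t = 289/289 = 1, so the foot is P − t·n = (28, 41, 30) − 1·(−8, 0, 15) = (36, 41, 15).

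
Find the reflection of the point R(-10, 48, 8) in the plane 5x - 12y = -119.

(20, -24, 8)

With n = (5, -12, 0), the signed offset is (n·R − (-119))/|n|² = -507/169 = -3.
R' = R − 2t·n = (-10, 48, 8) − (-6)·(5, -12, 0) = (20, -24, 8).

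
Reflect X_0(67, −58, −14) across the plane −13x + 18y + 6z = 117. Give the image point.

With n = (−13, 18, 6), the signed offset is (n·X_0 − 117)/|n|² = -2116/529 = -4.
X_0' = X_0 − 2t·n = (67, −58, −14) − (-8)·(−13, 18, 6) = (−37, 86, 34).

(-37, 86, 34)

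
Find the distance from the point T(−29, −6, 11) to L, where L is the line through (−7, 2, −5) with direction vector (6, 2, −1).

Direction vector d = (6, 2, −1).
AP = (−22, −8, 16); AP·d = -164, |AP|² = 804, |d|² = 41.
distance² = |AP|² − (AP·d)²/|d|² = 804 − 26896/41 = 148, so the distance is 2√37.

2√37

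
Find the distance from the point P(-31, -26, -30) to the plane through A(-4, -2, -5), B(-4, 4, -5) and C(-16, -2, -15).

AB = (0, 6, 0) and AC = (-12, 0, -10), so a normal is n = AB × AC = (-60, 0, 72).
d = |(-60)·(-31) + 72·(-30) − (-120)| / √(3600 + 0 + 5184) = |-180| / (12√61) = 15√61/61.

15√61/61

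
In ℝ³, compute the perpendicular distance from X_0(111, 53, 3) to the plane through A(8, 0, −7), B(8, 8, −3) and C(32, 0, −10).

AB = (0, 8, 4) and AC = (24, 0, −3), so a normal is n = AB × AC = (−24, 96, −192).
Then n·(111, 53, 3) − 1152 = 696.
|n| = √(576 + 9216 + 36864) = 216, so the distance is |696|/216 = 29/9.

29/9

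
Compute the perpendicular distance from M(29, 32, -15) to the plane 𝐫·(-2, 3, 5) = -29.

n = (-2, 3, 5); n·P − (-29) = -8; |n| = √38; distance = 8/√38.

4√38/19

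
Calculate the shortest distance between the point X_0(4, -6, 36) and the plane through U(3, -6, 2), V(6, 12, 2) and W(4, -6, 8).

14√38/19

UV = (3, 18, 0) and UW = (1, 0, 6), so a normal is n = UV × UW = (108, -18, -18).
d = |108·4 + (-18)·(-6) + (-18)·36 − 396| / √(11664 + 324 + 324) = |-504| / (18√38) = 28/√38.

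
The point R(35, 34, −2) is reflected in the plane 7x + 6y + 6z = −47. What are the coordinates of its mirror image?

(-21, -14, -50)

With n = (7, 6, 6), the signed offset is (n·R − (-47))/|n|² = 484/121 = 4.
R' = R − 2t·n = (35, 34, −2) − 8·(7, 6, 6) = (−21, −14, −50).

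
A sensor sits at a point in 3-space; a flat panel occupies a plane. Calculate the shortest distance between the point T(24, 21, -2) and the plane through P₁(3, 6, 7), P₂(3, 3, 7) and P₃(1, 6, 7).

9

P₁P₂ = (0, -3, 0) and P₁P₃ = (-2, 0, 0), so a normal is n = P₁P₂ × P₁P₃ = (0, 0, -6).
d = |(-6)·(-2) − (-42)| / √(0 + 0 + 36) = |54| / 6 = 9.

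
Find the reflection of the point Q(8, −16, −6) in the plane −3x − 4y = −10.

n = (−3, −4, 0), |n|² = 25, n·Q − (-10) = 50, so t = 50/25 = 2.
Foot F = Q − 2·n = (14, −8, −6); the reflection is 2F − Q = (20, 0, −6).

(20, 0, -6)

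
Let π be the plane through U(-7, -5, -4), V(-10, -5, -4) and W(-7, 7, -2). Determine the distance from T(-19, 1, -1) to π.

UV = (-3, 0, 0) and UW = (0, 12, 2), so a normal is n = UV × UW = (0, 6, -36).
Then n·(-19, 1, -1) - 114 = -72.
|n| = √(0 + 36 + 1296) = 6√37, so the distance is |-72|/(6√37) = 12/√37.

12/√37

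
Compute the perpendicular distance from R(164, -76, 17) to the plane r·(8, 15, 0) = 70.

d = |8·164 + 15·(-76) − 70| / √(64 + 225 + 0) = |102| / 17 = 6.

6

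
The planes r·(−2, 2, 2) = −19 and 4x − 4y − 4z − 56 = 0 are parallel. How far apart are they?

Divide the second equation by -2 to match normals: −2x + 2y + 2z = -28.
With common normal n = (−2, 2, 2) (|n| = 2√3), the distance is |(-19) − (-28)|/|n| = 9/(2√3) = 3√3/2.

3√3/2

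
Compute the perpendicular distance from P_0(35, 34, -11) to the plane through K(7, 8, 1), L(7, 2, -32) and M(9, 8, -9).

KL = (0, -6, -33) and KM = (2, 0, -10), so a normal is n = KL × KM = (60, -66, 12).
d = |60·35 + (-66)·34 + 12·(-11) − (-96)| / √(3600 + 4356 + 144) = |-180| / 90 = 2.

2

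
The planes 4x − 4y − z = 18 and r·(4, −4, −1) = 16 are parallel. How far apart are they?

2/√33

Both planes have normal n = (4, −4, −1), |n| = √33. Any point on the first plane is at distance |16 − 18|/|n| = 2/√33 from the second.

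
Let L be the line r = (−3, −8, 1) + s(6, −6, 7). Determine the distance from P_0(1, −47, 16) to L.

√673

Direction vector d = (6, −6, 7).
AP = (4, −39, 15), and AP × d = (−183, 62, 210).
|AP × d|² = 81433 and |d|² = 121, so the distance is √(81433/121) = √673.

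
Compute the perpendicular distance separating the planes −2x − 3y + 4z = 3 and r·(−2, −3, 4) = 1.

2√29/29

With common normal n = (−2, −3, 4) (|n| = √29), the distance is |3 − 1|/|n| = 2/√29.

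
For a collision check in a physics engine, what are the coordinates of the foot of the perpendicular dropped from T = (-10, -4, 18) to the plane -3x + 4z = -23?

(5, -4, -2)

n = (-3, 0, 4), |n|² = 25, and n·T − (-23) = 125.
t = 125/25 = 5, so the foot is T − t·n = (-10, -4, 18) − 5·(-3, 0, 4) = (5, -4, -2).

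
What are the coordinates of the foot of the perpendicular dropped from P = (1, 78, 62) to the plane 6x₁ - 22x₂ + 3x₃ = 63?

n = (6, -22, 3), |n|² = 529, and n·P − 63 = -1587.
t = -1587/529 = -3, so the foot is P − t·n = (1, 78, 62) − (-3)·(6, -22, 3) = (19, 12, 71).

(19, 12, 71)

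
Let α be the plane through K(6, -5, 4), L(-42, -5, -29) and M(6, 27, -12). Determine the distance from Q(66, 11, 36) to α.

20/21

KL = (-48, 0, -33) and KM = (0, 32, -16), so a normal is n = KL × KM = (1056, -768, -1536).
n = (1056, -768, -1536); n·P − 4032 = 1920; |n| = 2016; distance = 1920/2016 = 20/21.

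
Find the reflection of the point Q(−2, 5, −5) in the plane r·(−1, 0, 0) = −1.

n = (−1, 0, 0), |n|² = 1, n·Q − (-1) = 3, so t = 3/1 = 3.
Foot F = Q − 3·n = (1, 5, −5); the reflection is 2F − Q = (4, 5, −5).

(4, 5, -5)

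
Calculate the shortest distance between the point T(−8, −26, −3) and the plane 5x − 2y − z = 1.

n = (5, −2, −1); n·P − 1 = 14; |n| = √30; distance = 14/√30.

14/√30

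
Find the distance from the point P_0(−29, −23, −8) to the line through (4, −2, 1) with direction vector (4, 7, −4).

Direction vector d = (4, 7, −4).
AP = (−33, −21, −9), and AP × d = (147, −168, −147).
|AP × d|² = 71442 and |d|² = 81, so the distance is √(71442/81) = √882 = 21√2.

21√2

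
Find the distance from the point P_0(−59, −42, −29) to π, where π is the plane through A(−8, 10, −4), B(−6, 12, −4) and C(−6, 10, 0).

AB = (2, 2, 0) and AC = (2, 0, 4), so a normal is n = AB × AC = (8, −8, −4).
Then n·(−59, −42, −29) − (−128) = 108.
|n| = √(64 + 64 + 16) = 12, so the distance is |108|/12 = 9.

9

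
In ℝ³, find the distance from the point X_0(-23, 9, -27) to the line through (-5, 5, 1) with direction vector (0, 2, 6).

22

Direction vector d = (0, 2, 6).
AP = (-18, 4, -28), and AP × d = (80, 108, -36).
|AP × d|² = 19360 and |d|² = 40, so the distance is √(19360/40) = √484 = 22.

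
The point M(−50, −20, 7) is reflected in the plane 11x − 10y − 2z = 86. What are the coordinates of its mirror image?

n = (11, −10, −2), |n|² = 225, n·M − 86 = -450, so t = -450/225 = -2.
Foot F = M − (-2)·n = (−28, −40, 3); the reflection is 2F − M = (−6, −60, −1).

(-6, -60, -1)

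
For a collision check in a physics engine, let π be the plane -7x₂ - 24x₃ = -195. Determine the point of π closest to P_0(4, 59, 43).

(4, 45, -5)

The perpendicular from P_0 has direction n = (0, -7, -24): r = (4, 59, 43) + t(0, -7, -24).
Substitute into the plane: n·(P_0 + tn) = -195 gives -1445 + 625t = -195, so t = 2.
Foot = (4, 59, 43) + 2·(0, -7, -24) = (4, 45, -5).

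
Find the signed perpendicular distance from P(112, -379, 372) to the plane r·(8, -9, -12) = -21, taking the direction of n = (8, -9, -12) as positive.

-8

n·P − (-21) = -136.
|n| = 17, so the signed distance is -136/17 = -8.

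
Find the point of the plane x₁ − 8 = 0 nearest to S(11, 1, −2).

(8, 1, -2)

n = (1, 0, 0), |n|² = 1, and n·S − 8 = 3.
t = 3/1 = 3, so the foot is S − t·n = (11, 1, −2) − 3·(1, 0, 0) = (8, 1, −2).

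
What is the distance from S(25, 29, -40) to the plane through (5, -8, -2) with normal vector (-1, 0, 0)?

The plane has equation n·(r − (5, -8, -2)) = 0, i.e. n·r = -5.
n = (-1, 0, 0); n·P − (-5) = -20; |n| = 1; distance = 20/1 = 20.

20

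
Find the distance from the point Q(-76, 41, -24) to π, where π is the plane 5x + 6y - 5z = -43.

Normal vector n = (5, 6, -5), and n·(-76, 41, -24) - (-43) = 29.
|n| = √(25 + 36 + 25) = √86, so the distance is |29|/√86 = 29/√86.

29/√86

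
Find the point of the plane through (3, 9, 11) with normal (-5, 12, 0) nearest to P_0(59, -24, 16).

(39, 24, 16)

n = (-5, 12, 0), |n|² = 169, and n·P_0 − 93 = -676.
t = -676/169 = -4, so the foot is P_0 − t·n = (59, -24, 16) − (-4)·(-5, 12, 0) = (39, 24, 16).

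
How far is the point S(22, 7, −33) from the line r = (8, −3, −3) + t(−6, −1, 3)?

Direction vector d = (−6, −1, 3).
AP = (14, 10, −30), and AP × d = (0, 138, 46).
|AP × d|² = 21160 and |d|² = 46, so the distance is √(21160/46) = √460 = 2√115.

2√115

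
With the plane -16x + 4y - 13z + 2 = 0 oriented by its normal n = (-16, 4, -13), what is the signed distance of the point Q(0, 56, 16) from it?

n·Q − (-2) = 18.
|n| = 21, so the signed distance is 18/21 = 6/7.

6/7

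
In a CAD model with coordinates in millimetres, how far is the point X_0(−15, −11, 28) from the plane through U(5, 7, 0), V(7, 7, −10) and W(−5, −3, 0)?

18/√51

UV = (2, 0, −10) and UW = (−10, −10, 0), so a normal is n = UV × UW = (−100, 100, −20).
Then n·(−15, −11, 28) − 200 = −360.
|n| = √(10000 + 10000 + 400) = 20√51, so the distance is |-360|/(20√51) = 6√51/17.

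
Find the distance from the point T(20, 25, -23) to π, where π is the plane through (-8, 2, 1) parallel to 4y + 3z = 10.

4

Parallel planes share the normal n = (0, 4, 3); since (-8, 2, 1) lies on the plane, its equation is 4y + 3z = 11.
d = |4·25 + 3·(-23) − 11| / √(0 + 16 + 9) = |20| / 5 = 4.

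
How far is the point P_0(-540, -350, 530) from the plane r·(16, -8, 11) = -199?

9

n = (16, -8, 11); n·P − (-199) = 189; |n| = 21; distance = 189/21 = 9.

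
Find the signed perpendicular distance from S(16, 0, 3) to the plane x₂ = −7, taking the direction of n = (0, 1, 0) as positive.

7

n·S − (-7) = 7.
|n| = 1, so the signed distance is 7/1 = 7.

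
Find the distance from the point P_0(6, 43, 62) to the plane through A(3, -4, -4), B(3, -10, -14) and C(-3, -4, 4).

AB = (0, -6, -10) and AC = (-6, 0, 8), so a normal is n = AB × AC = (-48, 60, -36).
Then n·(6, 43, 62) - (-240) = 300.
|n| = √(2304 + 3600 + 1296) = 60√2, so the distance is |300|/(60√2) = 5√2/2.

5/√2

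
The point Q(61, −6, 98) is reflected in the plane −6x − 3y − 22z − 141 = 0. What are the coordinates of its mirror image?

(1, -36, -122)

With n = (−6, −3, −22), the signed offset is (n·Q − 141)/|n|² = -2645/529 = -5.
Q' = Q − 2t·n = (61, −6, 98) − (-10)·(−6, −3, −22) = (1, −36, −122).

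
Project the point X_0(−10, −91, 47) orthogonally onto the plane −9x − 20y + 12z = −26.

(26, -11, -1)

n = (−9, −20, 12), |n|² = 625, and n·X_0 − (-26) = 2500.
t = 2500/625 = 4, so the foot is X_0 − t·n = (−10, −91, 47) − 4·(−9, −20, 12) = (26, −11, −1).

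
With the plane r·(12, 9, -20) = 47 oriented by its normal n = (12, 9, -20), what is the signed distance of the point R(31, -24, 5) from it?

n·R − 47 = 9.
|n| = 25, so the signed distance is 9/25.

9/25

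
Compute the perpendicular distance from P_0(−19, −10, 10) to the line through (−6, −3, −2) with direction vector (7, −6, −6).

√241

Direction vector d = (7, −6, −6).
AP = (−13, −7, 12); AP·d = -121, |AP|² = 362, |d|² = 121.
distance² = |AP|² − (AP·d)²/|d|² = 362 − 14641/121 = 241, so the distance is √241.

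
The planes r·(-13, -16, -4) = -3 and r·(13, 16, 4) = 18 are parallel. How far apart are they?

5/7

Divide the second equation by -1 to match normals: -13x - 16y - 4z = -18.
With common normal n = (-13, -16, -4) (|n| = 21), the distance is |(-3) − (-18)|/|n| = 15/21 = 5/7.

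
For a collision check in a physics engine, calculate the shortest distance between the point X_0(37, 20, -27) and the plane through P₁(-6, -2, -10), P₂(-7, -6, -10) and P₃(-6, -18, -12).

14/9

P₁P₂ = (-1, -4, 0) and P₁P₃ = (0, -16, -2), so a normal is n = P₁P₂ × P₁P₃ = (8, -2, 16).
d = |8·37 + (-2)·20 + 16·(-27) − (-204)| / √(64 + 4 + 256) = |28| / 18 = 14/9.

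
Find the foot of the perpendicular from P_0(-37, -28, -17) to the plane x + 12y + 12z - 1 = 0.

(-35, -4, 7)

n = (1, 12, 12), |n|² = 289, and n·P_0 − 1 = -578.
t = -578/289 = -2, so the foot is P_0 − t·n = (-37, -28, -17) − (-2)·(1, 12, 12) = (-35, -4, 7).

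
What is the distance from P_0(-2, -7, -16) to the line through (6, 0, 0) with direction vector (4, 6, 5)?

√61

Direction vector d = (4, 6, 5).
AP = (-8, -7, -16); AP·d = -154, |AP|² = 369, |d|² = 77.
distance² = |AP|² − (AP·d)²/|d|² = 369 − 23716/77 = 61, so the distance is √61.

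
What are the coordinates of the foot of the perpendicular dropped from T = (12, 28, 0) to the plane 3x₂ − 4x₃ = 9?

(12, 19, 12)

n = (0, 3, −4), |n|² = 25, and n·T − 9 = 75.
t = 75/25 = 3, so the foot is T − t·n = (12, 28, 0) − 3·(0, 3, −4) = (12, 19, 12).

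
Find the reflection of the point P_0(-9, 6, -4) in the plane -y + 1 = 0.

(-9, -4, -4)

n = (0, -1, 0), |n|² = 1, n·P_0 − (-1) = -5, so t = -5/1 = -5.
Foot F = P_0 − (-5)·n = (-9, 1, -4); the reflection is 2F − P_0 = (-9, -4, -4).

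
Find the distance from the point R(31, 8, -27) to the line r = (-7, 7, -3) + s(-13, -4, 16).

Direction vector d = (-13, -4, 16).
AP = (38, 1, -24); AP·d = -882, |AP|² = 2021, |d|² = 441.
distance² = |AP|² − (AP·d)²/|d|² = 2021 − 777924/441 = 257, so the distance is √257.

√257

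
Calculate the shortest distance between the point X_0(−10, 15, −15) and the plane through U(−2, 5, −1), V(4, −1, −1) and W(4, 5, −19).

UV = (6, −6, 0) and UW = (6, 0, −18), so a normal is n = UV × UW = (108, 108, 36).
Then n·(−10, 15, −15) − 288 = −288.
|n| = √(11664 + 11664 + 1296) = 36√19, so the distance is |-288|/(36√19) = 8√19/19.

8√19/19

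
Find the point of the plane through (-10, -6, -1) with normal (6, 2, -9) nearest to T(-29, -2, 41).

(-5, 6, 5)

The perpendicular from T has direction n = (6, 2, -9): r = (-29, -2, 41) + t(6, 2, -9).
Substitute into the plane: n·(T + tn) = -63 gives -547 + 121t = -63, so t = 4.
Foot = (-29, -2, 41) + 4·(6, 2, -9) = (-5, 6, 5).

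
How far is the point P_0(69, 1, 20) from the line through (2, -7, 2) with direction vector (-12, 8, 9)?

61

Direction vector d = (-12, 8, 9).
AP = (67, 8, 18), and AP × d = (-72, -819, 632).
|AP × d|² = 1075369 and |d|² = 289, so the distance is √(1075369/289) = √3721 = 61.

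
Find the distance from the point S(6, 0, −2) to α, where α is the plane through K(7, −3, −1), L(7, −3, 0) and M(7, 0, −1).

KL = (0, 0, 1) and KM = (0, 3, 0), so a normal is n = KL × KM = (−3, 0, 0).
Then n·(6, 0, −2) − (−21) = 3.
|n| = √(9 + 0 + 0) = 3, so the distance is |3|/3 = 1.

1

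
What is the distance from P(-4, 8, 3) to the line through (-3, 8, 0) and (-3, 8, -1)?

1

A direction vector is d = (0, 0, -1).
AP = (-1, 0, 3); AP·d = -3, |AP|² = 10, |d|² = 1.
distance² = |AP|² − (AP·d)²/|d|² = 10 − 9/1 = 1, so the distance is 1.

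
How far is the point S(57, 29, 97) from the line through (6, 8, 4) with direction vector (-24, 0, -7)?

3√674

Direction vector d = (-24, 0, -7).
AP = (51, 21, 93); AP·d = -1875, |AP|² = 11691, |d|² = 625.
distance² = |AP|² − (AP·d)²/|d|² = 11691 − 3515625/625 = 6066, so the distance is 3√674.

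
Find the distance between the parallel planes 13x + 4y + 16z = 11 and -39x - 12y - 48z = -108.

Divide the second equation by -3 to match normals: 13x + 4y + 16z = 36.
With common normal n = (13, 4, 16) (|n| = 21), the distance is |11 − 36|/|n| = 25/21.

25/21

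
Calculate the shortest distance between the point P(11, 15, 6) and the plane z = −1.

7

Normal vector n = (0, 0, 1), and n·(11, 15, 6) − (−1) = 7.
|n| = √(0 + 0 + 1) = 1, so the distance is |7|/1 = 7.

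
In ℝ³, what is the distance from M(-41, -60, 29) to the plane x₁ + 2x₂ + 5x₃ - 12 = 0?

Normal vector n = (1, 2, 5), and n·(-41, -60, 29) - 12 = -28.
|n| = √(1 + 4 + 25) = √30, so the distance is |-28|/√30 = 28/√30.

14√30/15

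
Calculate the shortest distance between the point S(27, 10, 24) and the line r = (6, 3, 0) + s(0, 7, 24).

21

Direction vector d = (0, 7, 24).
AP = (21, 7, 24), and AP × d = (0, -504, 147).
|AP × d|² = 275625 and |d|² = 625, so the distance is √(275625/625) = √441 = 21.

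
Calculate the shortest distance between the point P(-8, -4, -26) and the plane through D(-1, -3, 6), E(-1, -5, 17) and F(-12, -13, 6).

1/3

DE = (0, -2, 11) and DF = (-11, -10, 0), so a normal is n = DE × DF = (110, -121, -22).
n = (110, -121, -22); n·P − 121 = 55; |n| = 165; distance = 55/165 = 1/3.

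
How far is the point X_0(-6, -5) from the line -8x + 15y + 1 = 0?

26/17

d = |(-8)·(-6) + 15·(-5) − (-1)| / √(64 + 225) = |-26|/17 = 26/17.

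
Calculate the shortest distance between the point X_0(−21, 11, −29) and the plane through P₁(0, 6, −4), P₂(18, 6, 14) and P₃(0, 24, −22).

P₁P₂ = (18, 0, 18) and P₁P₃ = (0, 18, −18), so a normal is n = P₁P₂ × P₁P₃ = (−324, 324, 324).
d = |(-324)·(-21) + 324·11 + 324·(-29) − 648| / √(104976 + 104976 + 104976) = |324| / (324√3) = √3/3.

1/√3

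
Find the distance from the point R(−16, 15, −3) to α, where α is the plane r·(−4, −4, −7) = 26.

d = |(-4)·(-16) + (-4)·15 + (-7)·(-3) − 26| / √(16 + 16 + 49) = |-1| / 9 = 1/9.

1/9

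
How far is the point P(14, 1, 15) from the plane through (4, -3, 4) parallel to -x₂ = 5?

4

Parallel planes share the normal n = (0, -1, 0); since (4, -3, 4) lies on the plane, its equation is -x₂ = 3.
d = |(-1)·1 − 3| / √(0 + 1 + 0) = |-4| / 1 = 4.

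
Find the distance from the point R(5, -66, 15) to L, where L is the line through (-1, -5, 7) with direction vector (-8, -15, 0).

2√305

Direction vector d = (-8, -15, 0).
AP = (6, -61, 8), and AP × d = (120, -64, -578).
|AP × d|² = 352580 and |d|² = 289, so the distance is √(352580/289) = √1220 = 2√305.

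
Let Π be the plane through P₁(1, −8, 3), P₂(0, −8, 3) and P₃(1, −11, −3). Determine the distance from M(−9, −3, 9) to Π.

P₁P₂ = (−1, 0, 0) and P₁P₃ = (0, −3, −6), so a normal is n = P₁P₂ × P₁P₃ = (0, −6, 3).
n = (0, −6, 3); n·P − 57 = -12; |n| = 3√5; distance = 12/(3√5) = 4√5/5.

4√5/5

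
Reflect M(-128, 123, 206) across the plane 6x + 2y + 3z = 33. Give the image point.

(-1004/7, 825/7, 1388/7)

With n = (6, 2, 3), the signed offset is (n·M − 33)/|n|² = 63/49 = 9/7.
M' = M − 2t·n = (-128, 123, 206) − (18/7)·(6, 2, 3) = (-1004/7, 825/7, 1388/7).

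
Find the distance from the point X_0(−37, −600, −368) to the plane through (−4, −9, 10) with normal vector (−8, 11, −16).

The plane has equation n·(r − (−4, −9, 10)) = 0, i.e. n·r = -227.
n = (−8, 11, −16); n·P − (-227) = -189; |n| = 21; distance = 189/21 = 9.

9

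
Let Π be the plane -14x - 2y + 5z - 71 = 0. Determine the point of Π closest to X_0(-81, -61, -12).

(-11, -51, -37)

n = (-14, -2, 5), |n|² = 225, and n·X_0 − 71 = 1125.
t = 1125/225 = 5, so the foot is X_0 − t·n = (-81, -61, -12) − 5·(-14, -2, 5) = (-11, -51, -37).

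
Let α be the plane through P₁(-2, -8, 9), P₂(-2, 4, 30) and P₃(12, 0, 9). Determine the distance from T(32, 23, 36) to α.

3

P₁P₂ = (0, 12, 21) and P₁P₃ = (14, 8, 0), so a normal is n = P₁P₂ × P₁P₃ = (-168, 294, -168).
Then n·(32, 23, 36) - (-3528) = -1134.
|n| = √(28224 + 86436 + 28224) = 378, so the distance is |-1134|/378 = 3.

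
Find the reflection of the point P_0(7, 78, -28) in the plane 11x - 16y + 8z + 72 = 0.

With n = (11, -16, 8), the signed offset is (n·P_0 − (-72))/|n|² = -1323/441 = -3.
P_0' = P_0 − 2t·n = (7, 78, -28) − (-6)·(11, -16, 8) = (73, -18, 20).

(73, -18, 20)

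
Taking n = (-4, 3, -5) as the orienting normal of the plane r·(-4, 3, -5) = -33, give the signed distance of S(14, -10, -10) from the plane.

n·S − (-33) = -3.
|n| = 5√2, so the signed distance is -3√2/10.

-3√2/10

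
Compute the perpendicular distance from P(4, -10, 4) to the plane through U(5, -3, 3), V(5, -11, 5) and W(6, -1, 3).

UV = (0, -8, 2) and UW = (1, 2, 0), so a normal is n = UV × UW = (-4, 2, 8).
d = |(-4)·4 + 2·(-10) + 8·4 − (-2)| / √(16 + 4 + 64) = |-2| / (2√21) = √21/21.

1/√21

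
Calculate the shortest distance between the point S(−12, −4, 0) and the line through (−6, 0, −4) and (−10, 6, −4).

A direction vector is d = (−4, 6, 0).
AP = (−6, −4, 4); AP·d = 0, |AP|² = 68, |d|² = 52.
distance² = |AP|² − (AP·d)²/|d|² = 68 − 0/52 = 68, so the distance is 2√17.

2√17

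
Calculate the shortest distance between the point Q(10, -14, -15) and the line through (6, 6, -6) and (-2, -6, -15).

A direction vector is d = (-8, -12, -9).
AP = (4, -20, -9); AP·d = 289, |AP|² = 497, |d|² = 289.
distance² = |AP|² − (AP·d)²/|d|² = 497 − 83521/289 = 208, so the distance is 4√13.

4√13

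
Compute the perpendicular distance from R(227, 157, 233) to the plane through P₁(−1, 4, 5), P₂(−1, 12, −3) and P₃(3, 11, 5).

8

P₁P₂ = (0, 8, −8) and P₁P₃ = (4, 7, 0), so a normal is n = P₁P₂ × P₁P₃ = (56, −32, −32).
Then n·(227, 157, 233) − (−344) = 576.
|n| = √(3136 + 1024 + 1024) = 72, so the distance is |576|/72 = 8.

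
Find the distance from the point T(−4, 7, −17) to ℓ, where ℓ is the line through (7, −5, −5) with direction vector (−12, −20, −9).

Direction vector d = (−12, −20, −9).
AP = (−11, 12, −12), and AP × d = (−348, 45, 364).
|AP × d|² = 255625 and |d|² = 625, so the distance is √(255625/625) = √409.

√409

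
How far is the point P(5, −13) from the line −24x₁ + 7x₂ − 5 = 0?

216/25

d = |(-24)·5 + 7·(-13) − 5| / √(576 + 49) = |-216|/25 = 216/25.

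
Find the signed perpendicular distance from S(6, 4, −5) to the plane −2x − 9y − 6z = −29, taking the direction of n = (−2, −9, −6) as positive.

1

n·S − (-29) = 11.
|n| = 11, so the signed distance is 11/11 = 1.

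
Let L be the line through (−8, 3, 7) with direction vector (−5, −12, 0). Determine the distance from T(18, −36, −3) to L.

Direction vector d = (−5, −12, 0).
AP = (26, −39, −10), and AP × d = (−120, 50, −507).
|AP × d|² = 273949 and |d|² = 169, so the distance is √(273949/169) = √1621.

√1621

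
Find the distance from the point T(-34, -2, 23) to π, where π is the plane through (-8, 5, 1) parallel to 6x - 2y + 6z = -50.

Parallel planes share the normal n = (6, -2, 6); since (-8, 5, 1) lies on the plane, its equation is 6x - 2y + 6z = -52.
Then n·(-34, -2, 23) - (-52) = -10.
|n| = √(36 + 4 + 36) = 2√19, so the distance is |-10|/(2√19) = 5/√19.

5/√19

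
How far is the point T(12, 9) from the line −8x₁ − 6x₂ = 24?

87/5

The normal to the line is n = (−8, −6) with |n| = 10.
|n·T − 24| = |-150 − 24| = 174, so the distance is 174/10 = 87/5.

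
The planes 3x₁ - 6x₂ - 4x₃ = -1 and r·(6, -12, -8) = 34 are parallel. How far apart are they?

Divide the second equation by 2 to match normals: 3x₁ - 6x₂ - 4x₃ = 17.
With common normal n = (3, -6, -4) (|n| = √61), the distance is |(-1) − 17|/|n| = 18/√61.

18/√61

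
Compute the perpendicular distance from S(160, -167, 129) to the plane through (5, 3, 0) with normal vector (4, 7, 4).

The plane has equation n·(r − (5, 3, 0)) = 0, i.e. n·r = 41.
d = |4·160 + 7·(-167) + 4·129 − 41| / √(16 + 49 + 16) = |-54| / 9 = 6.

6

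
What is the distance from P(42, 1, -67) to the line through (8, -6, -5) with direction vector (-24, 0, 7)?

√2549

Direction vector d = (-24, 0, 7).
AP = (34, 7, -62), and AP × d = (49, 1250, 168).
|AP × d|² = 1593125 and |d|² = 625, so the distance is √(1593125/625) = √2549.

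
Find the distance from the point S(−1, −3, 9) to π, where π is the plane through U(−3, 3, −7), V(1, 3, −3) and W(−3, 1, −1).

UV = (4, 0, 4) and UW = (0, −2, 6), so a normal is n = UV × UW = (8, −24, −8).
n = (8, −24, −8); n·P − (-40) = 32; |n| = 8√11; distance = 32/(8√11) = 4√11/11.

4√11/11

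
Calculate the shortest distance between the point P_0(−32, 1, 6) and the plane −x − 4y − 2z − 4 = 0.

Normal vector n = (−1, −4, −2), and n·(−32, 1, 6) − 4 = 12.
|n| = √(1 + 16 + 4) = √21, so the distance is |12|/√21 = 4√21/7.

12/√21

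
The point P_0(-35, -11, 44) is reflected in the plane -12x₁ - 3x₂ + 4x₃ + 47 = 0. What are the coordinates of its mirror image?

(61, 13, 12)

n = (-12, -3, 4), |n|² = 169, n·P_0 − (-47) = 676, so t = 676/169 = 4.
Foot F = P_0 − 4·n = (13, 1, 28); the reflection is 2F − P_0 = (61, 13, 12).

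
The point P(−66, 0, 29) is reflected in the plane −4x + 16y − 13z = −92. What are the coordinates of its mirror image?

With n = (−4, 16, −13), the signed offset is (n·P − (-92))/|n|² = -21/441 = -1/21.
P' = P − 2t·n = (−66, 0, 29) − (-2/21)·(−4, 16, −13) = (−1394/21, 32/21, 583/21).

(-1394/21, 32/21, 583/21)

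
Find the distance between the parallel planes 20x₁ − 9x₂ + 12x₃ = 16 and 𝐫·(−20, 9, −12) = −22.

6/25

Divide the second equation by -1 to match normals: 20x₁ − 9x₂ + 12x₃ = 22.
With common normal n = (20, −9, 12) (|n| = 25), the distance is |16 − 22|/|n| = 6/25.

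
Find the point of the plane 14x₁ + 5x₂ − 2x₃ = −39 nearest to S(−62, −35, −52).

(-6, -15, -60)

The perpendicular from S has direction n = (14, 5, −2): r = (−62, −35, −52) + μ(14, 5, −2).
Substitute into the plane: n·(S + μn) = -39 gives -939 + 225μ = -39, so μ = 4.
Foot = (−62, −35, −52) + 4·(14, 5, −2) = (−6, −15, −60).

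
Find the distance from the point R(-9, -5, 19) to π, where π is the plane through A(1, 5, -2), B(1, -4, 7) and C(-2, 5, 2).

AB = (0, -9, 9) and AC = (-3, 0, 4), so a normal is n = AB × AC = (-36, -27, -27).
Then n·(-9, -5, 19) - (-117) = 63.
|n| = √(1296 + 729 + 729) = 9√34, so the distance is |63|/(9√34) = 7/√34.

7/√34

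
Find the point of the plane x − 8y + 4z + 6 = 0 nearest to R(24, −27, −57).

n = (1, −8, 4), |n|² = 81, and n·R − (-6) = 18.
t = 18/81 = 2/9, so the foot is R − t·n = (24, −27, −57) − (2/9)·(1, −8, 4) = (214/9, −227/9, −521/9).

(214/9, -227/9, -521/9)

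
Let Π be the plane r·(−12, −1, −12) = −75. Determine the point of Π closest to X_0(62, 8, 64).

n = (−12, −1, −12), |n|² = 289, and n·X_0 − (-75) = -1445.
t = -1445/289 = -5, so the foot is X_0 − t·n = (62, 8, 64) − (-5)·(−12, −1, −12) = (2, 3, 4).

(2, 3, 4)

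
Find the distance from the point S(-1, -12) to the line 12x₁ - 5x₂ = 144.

d = |12·(-1) + (-5)·(-12) − 144| / √(144 + 25) = |-96|/13 = 96/13.

96/13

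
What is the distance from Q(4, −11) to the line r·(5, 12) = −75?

d = |5·4 + 12·(-11) − (-75)| / √(25 + 144) = |-37|/13 = 37/13.

37/13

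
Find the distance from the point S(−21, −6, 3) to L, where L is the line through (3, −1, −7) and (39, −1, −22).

A direction vector is d = (36, 0, −15).
AP = (−24, −5, 10); AP·d = -1014, |AP|² = 701, |d|² = 1521.
distance² = |AP|² − (AP·d)²/|d|² = 701 − 1028196/1521 = 25, so the distance is 5.

5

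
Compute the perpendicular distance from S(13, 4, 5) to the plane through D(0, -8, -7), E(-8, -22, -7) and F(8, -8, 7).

DE = (-8, -14, 0) and DF = (8, 0, 14), so a normal is n = DE × DF = (-196, 112, 112).
Then n·(13, 4, 5) - (-1680) = 140.
|n| = √(38416 + 12544 + 12544) = 252, so the distance is |140|/252 = 5/9.

5/9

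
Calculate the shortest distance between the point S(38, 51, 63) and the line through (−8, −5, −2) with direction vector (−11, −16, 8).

3√857

Direction vector d = (−11, −16, 8).
AP = (46, 56, 65), and AP × d = (1488, −1083, −120).
|AP × d|² = 3401433 and |d|² = 441, so the distance is √(3401433/441) = √7713 = 3√857.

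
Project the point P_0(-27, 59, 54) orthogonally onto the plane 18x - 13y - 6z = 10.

(27, 20, 36)

n = (18, -13, -6), |n|² = 529, and n·P_0 − 10 = -1587.
t = -1587/529 = -3, so the foot is P_0 − t·n = (-27, 59, 54) − (-3)·(18, -13, -6) = (27, 20, 36).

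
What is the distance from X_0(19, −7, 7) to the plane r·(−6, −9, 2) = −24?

13/11

n = (−6, −9, 2); n·P − (-24) = -13; |n| = 11; distance = 13/11.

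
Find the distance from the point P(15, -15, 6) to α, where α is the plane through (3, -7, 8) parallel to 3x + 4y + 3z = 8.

2/√34

Parallel planes share the normal n = (3, 4, 3); since (3, -7, 8) lies on the plane, its equation is 3x + 4y + 3z = 5.
n = (3, 4, 3); n·P − 5 = -2; |n| = √34; distance = 2/√34 = √34/17.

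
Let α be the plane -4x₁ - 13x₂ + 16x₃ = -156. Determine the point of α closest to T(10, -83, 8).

(22, -44, -40)

n = (-4, -13, 16), |n|² = 441, and n·T − (-156) = 1323.
t = 1323/441 = 3, so the foot is T − t·n = (10, -83, 8) − 3·(-4, -13, 16) = (22, -44, -40).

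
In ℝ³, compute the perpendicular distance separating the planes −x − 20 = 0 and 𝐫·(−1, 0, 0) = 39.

19

Both planes have normal n = (−1, 0, 0), |n| = 1. Any point on the first plane is at distance |39 − 20|/|n| = 19/1 = 19 from the second.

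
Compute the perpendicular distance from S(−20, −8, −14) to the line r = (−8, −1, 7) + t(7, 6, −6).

√634

Direction vector d = (7, 6, −6).
AP = (−12, −7, −21), and AP × d = (168, −219, −23).
|AP × d|² = 76714 and |d|² = 121, so the distance is √(76714/121) = √634.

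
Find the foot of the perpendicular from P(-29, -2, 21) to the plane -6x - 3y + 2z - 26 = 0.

The perpendicular from P has direction n = (-6, -3, 2): r = (-29, -2, 21) + t(-6, -3, 2).
Substitute into the plane: n·(P + tn) = 26 gives 222 + 49t = 26, so t = -4.
Foot = (-29, -2, 21) + (-4)·(-6, -3, 2) = (-5, 10, 13).

(-5, 10, 13)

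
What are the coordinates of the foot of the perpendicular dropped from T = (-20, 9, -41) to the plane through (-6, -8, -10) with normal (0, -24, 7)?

The perpendicular from T has direction n = (0, -24, 7): r = (-20, 9, -41) + μ(0, -24, 7).
Substitute into the plane: n·(T + μn) = 122 gives -503 + 625μ = 122, so μ = 1.
Foot = (-20, 9, -41) + 1·(0, -24, 7) = (-20, -15, -34).

(-20, -15, -34)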